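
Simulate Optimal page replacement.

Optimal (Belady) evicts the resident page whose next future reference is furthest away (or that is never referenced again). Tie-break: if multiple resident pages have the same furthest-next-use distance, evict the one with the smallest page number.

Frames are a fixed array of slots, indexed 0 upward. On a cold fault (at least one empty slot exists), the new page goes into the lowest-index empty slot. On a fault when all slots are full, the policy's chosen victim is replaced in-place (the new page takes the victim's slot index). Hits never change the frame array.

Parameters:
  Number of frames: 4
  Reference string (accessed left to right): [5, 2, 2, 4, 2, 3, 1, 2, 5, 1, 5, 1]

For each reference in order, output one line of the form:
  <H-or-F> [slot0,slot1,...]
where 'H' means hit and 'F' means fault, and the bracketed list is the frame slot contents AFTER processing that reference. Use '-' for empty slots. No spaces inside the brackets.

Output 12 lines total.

F [5,-,-,-]
F [5,2,-,-]
H [5,2,-,-]
F [5,2,4,-]
H [5,2,4,-]
F [5,2,4,3]
F [5,2,4,1]
H [5,2,4,1]
H [5,2,4,1]
H [5,2,4,1]
H [5,2,4,1]
H [5,2,4,1]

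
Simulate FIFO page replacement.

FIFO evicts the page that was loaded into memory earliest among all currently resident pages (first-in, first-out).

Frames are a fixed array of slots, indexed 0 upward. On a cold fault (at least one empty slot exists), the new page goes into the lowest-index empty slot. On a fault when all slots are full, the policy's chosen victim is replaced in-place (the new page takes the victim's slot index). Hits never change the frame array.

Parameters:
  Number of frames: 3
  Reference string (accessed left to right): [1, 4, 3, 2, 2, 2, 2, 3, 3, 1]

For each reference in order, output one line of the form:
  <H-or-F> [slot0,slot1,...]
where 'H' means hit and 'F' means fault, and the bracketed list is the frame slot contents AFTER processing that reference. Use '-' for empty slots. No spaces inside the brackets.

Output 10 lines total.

F [1,-,-]
F [1,4,-]
F [1,4,3]
F [2,4,3]
H [2,4,3]
H [2,4,3]
H [2,4,3]
H [2,4,3]
H [2,4,3]
F [2,1,3]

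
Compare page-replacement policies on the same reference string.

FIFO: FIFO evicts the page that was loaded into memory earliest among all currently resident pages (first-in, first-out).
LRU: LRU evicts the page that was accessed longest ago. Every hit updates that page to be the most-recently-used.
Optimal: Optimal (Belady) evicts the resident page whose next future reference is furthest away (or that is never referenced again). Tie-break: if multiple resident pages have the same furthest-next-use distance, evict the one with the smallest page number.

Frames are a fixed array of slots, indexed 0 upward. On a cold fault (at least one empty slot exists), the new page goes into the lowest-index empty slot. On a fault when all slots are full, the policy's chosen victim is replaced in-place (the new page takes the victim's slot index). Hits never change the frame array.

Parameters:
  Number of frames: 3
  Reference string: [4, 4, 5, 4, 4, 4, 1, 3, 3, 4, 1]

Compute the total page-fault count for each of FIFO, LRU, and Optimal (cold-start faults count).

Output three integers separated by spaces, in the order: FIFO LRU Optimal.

--- FIFO ---
  step 0: ref 4 -> FAULT, frames=[4,-,-] (faults so far: 1)
  step 1: ref 4 -> HIT, frames=[4,-,-] (faults so far: 1)
  step 2: ref 5 -> FAULT, frames=[4,5,-] (faults so far: 2)
  step 3: ref 4 -> HIT, frames=[4,5,-] (faults so far: 2)
  step 4: ref 4 -> HIT, frames=[4,5,-] (faults so far: 2)
  step 5: ref 4 -> HIT, frames=[4,5,-] (faults so far: 2)
  step 6: ref 1 -> FAULT, frames=[4,5,1] (faults so far: 3)
  step 7: ref 3 -> FAULT, evict 4, frames=[3,5,1] (faults so far: 4)
  step 8: ref 3 -> HIT, frames=[3,5,1] (faults so far: 4)
  step 9: ref 4 -> FAULT, evict 5, frames=[3,4,1] (faults so far: 5)
  step 10: ref 1 -> HIT, frames=[3,4,1] (faults so far: 5)
  FIFO total faults: 5
--- LRU ---
  step 0: ref 4 -> FAULT, frames=[4,-,-] (faults so far: 1)
  step 1: ref 4 -> HIT, frames=[4,-,-] (faults so far: 1)
  step 2: ref 5 -> FAULT, frames=[4,5,-] (faults so far: 2)
  step 3: ref 4 -> HIT, frames=[4,5,-] (faults so far: 2)
  step 4: ref 4 -> HIT, frames=[4,5,-] (faults so far: 2)
  step 5: ref 4 -> HIT, frames=[4,5,-] (faults so far: 2)
  step 6: ref 1 -> FAULT, frames=[4,5,1] (faults so far: 3)
  step 7: ref 3 -> FAULT, evict 5, frames=[4,3,1] (faults so far: 4)
  step 8: ref 3 -> HIT, frames=[4,3,1] (faults so far: 4)
  step 9: ref 4 -> HIT, frames=[4,3,1] (faults so far: 4)
  step 10: ref 1 -> HIT, frames=[4,3,1] (faults so far: 4)
  LRU total faults: 4
--- Optimal ---
  step 0: ref 4 -> FAULT, frames=[4,-,-] (faults so far: 1)
  step 1: ref 4 -> HIT, frames=[4,-,-] (faults so far: 1)
  step 2: ref 5 -> FAULT, frames=[4,5,-] (faults so far: 2)
  step 3: ref 4 -> HIT, frames=[4,5,-] (faults so far: 2)
  step 4: ref 4 -> HIT, frames=[4,5,-] (faults so far: 2)
  step 5: ref 4 -> HIT, frames=[4,5,-] (faults so far: 2)
  step 6: ref 1 -> FAULT, frames=[4,5,1] (faults so far: 3)
  step 7: ref 3 -> FAULT, evict 5, frames=[4,3,1] (faults so far: 4)
  step 8: ref 3 -> HIT, frames=[4,3,1] (faults so far: 4)
  step 9: ref 4 -> HIT, frames=[4,3,1] (faults so far: 4)
  step 10: ref 1 -> HIT, frames=[4,3,1] (faults so far: 4)
  Optimal total faults: 4

Answer: 5 4 4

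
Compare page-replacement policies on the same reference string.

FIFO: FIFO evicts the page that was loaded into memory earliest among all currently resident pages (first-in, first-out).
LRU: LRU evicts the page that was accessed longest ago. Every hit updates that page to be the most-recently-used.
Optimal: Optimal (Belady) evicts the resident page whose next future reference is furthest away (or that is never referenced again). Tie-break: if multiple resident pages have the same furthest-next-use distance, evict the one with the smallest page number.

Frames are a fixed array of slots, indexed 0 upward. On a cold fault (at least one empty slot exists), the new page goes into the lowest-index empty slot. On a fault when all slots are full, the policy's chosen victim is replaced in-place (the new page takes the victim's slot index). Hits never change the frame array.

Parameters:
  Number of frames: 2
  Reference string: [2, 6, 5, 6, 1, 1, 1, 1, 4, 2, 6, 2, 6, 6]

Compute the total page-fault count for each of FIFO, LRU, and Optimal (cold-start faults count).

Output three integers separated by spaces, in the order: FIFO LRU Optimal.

--- FIFO ---
  step 0: ref 2 -> FAULT, frames=[2,-] (faults so far: 1)
  step 1: ref 6 -> FAULT, frames=[2,6] (faults so far: 2)
  step 2: ref 5 -> FAULT, evict 2, frames=[5,6] (faults so far: 3)
  step 3: ref 6 -> HIT, frames=[5,6] (faults so far: 3)
  step 4: ref 1 -> FAULT, evict 6, frames=[5,1] (faults so far: 4)
  step 5: ref 1 -> HIT, frames=[5,1] (faults so far: 4)
  step 6: ref 1 -> HIT, frames=[5,1] (faults so far: 4)
  step 7: ref 1 -> HIT, frames=[5,1] (faults so far: 4)
  step 8: ref 4 -> FAULT, evict 5, frames=[4,1] (faults so far: 5)
  step 9: ref 2 -> FAULT, evict 1, frames=[4,2] (faults so far: 6)
  step 10: ref 6 -> FAULT, evict 4, frames=[6,2] (faults so far: 7)
  step 11: ref 2 -> HIT, frames=[6,2] (faults so far: 7)
  step 12: ref 6 -> HIT, frames=[6,2] (faults so far: 7)
  step 13: ref 6 -> HIT, frames=[6,2] (faults so far: 7)
  FIFO total faults: 7
--- LRU ---
  step 0: ref 2 -> FAULT, frames=[2,-] (faults so far: 1)
  step 1: ref 6 -> FAULT, frames=[2,6] (faults so far: 2)
  step 2: ref 5 -> FAULT, evict 2, frames=[5,6] (faults so far: 3)
  step 3: ref 6 -> HIT, frames=[5,6] (faults so far: 3)
  step 4: ref 1 -> FAULT, evict 5, frames=[1,6] (faults so far: 4)
  step 5: ref 1 -> HIT, frames=[1,6] (faults so far: 4)
  step 6: ref 1 -> HIT, frames=[1,6] (faults so far: 4)
  step 7: ref 1 -> HIT, frames=[1,6] (faults so far: 4)
  step 8: ref 4 -> FAULT, evict 6, frames=[1,4] (faults so far: 5)
  step 9: ref 2 -> FAULT, evict 1, frames=[2,4] (faults so far: 6)
  step 10: ref 6 -> FAULT, evict 4, frames=[2,6] (faults so far: 7)
  step 11: ref 2 -> HIT, frames=[2,6] (faults so far: 7)
  step 12: ref 6 -> HIT, frames=[2,6] (faults so far: 7)
  step 13: ref 6 -> HIT, frames=[2,6] (faults so far: 7)
  LRU total faults: 7
--- Optimal ---
  step 0: ref 2 -> FAULT, frames=[2,-] (faults so far: 1)
  step 1: ref 6 -> FAULT, frames=[2,6] (faults so far: 2)
  step 2: ref 5 -> FAULT, evict 2, frames=[5,6] (faults so far: 3)
  step 3: ref 6 -> HIT, frames=[5,6] (faults so far: 3)
  step 4: ref 1 -> FAULT, evict 5, frames=[1,6] (faults so far: 4)
  step 5: ref 1 -> HIT, frames=[1,6] (faults so far: 4)
  step 6: ref 1 -> HIT, frames=[1,6] (faults so far: 4)
  step 7: ref 1 -> HIT, frames=[1,6] (faults so far: 4)
  step 8: ref 4 -> FAULT, evict 1, frames=[4,6] (faults so far: 5)
  step 9: ref 2 -> FAULT, evict 4, frames=[2,6] (faults so far: 6)
  step 10: ref 6 -> HIT, frames=[2,6] (faults so far: 6)
  step 11: ref 2 -> HIT, frames=[2,6] (faults so far: 6)
  step 12: ref 6 -> HIT, frames=[2,6] (faults so far: 6)
  step 13: ref 6 -> HIT, frames=[2,6] (faults so far: 6)
  Optimal total faults: 6

Answer: 7 7 6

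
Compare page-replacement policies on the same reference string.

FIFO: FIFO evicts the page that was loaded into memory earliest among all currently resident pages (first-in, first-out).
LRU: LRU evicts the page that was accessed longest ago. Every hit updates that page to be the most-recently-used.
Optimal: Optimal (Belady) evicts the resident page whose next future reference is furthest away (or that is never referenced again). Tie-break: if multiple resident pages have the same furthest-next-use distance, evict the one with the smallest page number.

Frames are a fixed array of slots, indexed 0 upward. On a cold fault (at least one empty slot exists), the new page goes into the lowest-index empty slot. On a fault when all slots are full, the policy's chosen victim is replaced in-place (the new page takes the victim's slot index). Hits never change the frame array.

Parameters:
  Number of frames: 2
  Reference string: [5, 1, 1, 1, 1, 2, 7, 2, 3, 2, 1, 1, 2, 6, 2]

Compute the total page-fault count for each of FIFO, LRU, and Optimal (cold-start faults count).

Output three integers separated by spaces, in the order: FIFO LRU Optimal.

Answer: 9 7 7

Derivation:
--- FIFO ---
  step 0: ref 5 -> FAULT, frames=[5,-] (faults so far: 1)
  step 1: ref 1 -> FAULT, frames=[5,1] (faults so far: 2)
  step 2: ref 1 -> HIT, frames=[5,1] (faults so far: 2)
  step 3: ref 1 -> HIT, frames=[5,1] (faults so far: 2)
  step 4: ref 1 -> HIT, frames=[5,1] (faults so far: 2)
  step 5: ref 2 -> FAULT, evict 5, frames=[2,1] (faults so far: 3)
  step 6: ref 7 -> FAULT, evict 1, frames=[2,7] (faults so far: 4)
  step 7: ref 2 -> HIT, frames=[2,7] (faults so far: 4)
  step 8: ref 3 -> FAULT, evict 2, frames=[3,7] (faults so far: 5)
  step 9: ref 2 -> FAULT, evict 7, frames=[3,2] (faults so far: 6)
  step 10: ref 1 -> FAULT, evict 3, frames=[1,2] (faults so far: 7)
  step 11: ref 1 -> HIT, frames=[1,2] (faults so far: 7)
  step 12: ref 2 -> HIT, frames=[1,2] (faults so far: 7)
  step 13: ref 6 -> FAULT, evict 2, frames=[1,6] (faults so far: 8)
  step 14: ref 2 -> FAULT, evict 1, frames=[2,6] (faults so far: 9)
  FIFO total faults: 9
--- LRU ---
  step 0: ref 5 -> FAULT, frames=[5,-] (faults so far: 1)
  step 1: ref 1 -> FAULT, frames=[5,1] (faults so far: 2)
  step 2: ref 1 -> HIT, frames=[5,1] (faults so far: 2)
  step 3: ref 1 -> HIT, frames=[5,1] (faults so far: 2)
  step 4: ref 1 -> HIT, frames=[5,1] (faults so far: 2)
  step 5: ref 2 -> FAULT, evict 5, frames=[2,1] (faults so far: 3)
  step 6: ref 7 -> FAULT, evict 1, frames=[2,7] (faults so far: 4)
  step 7: ref 2 -> HIT, frames=[2,7] (faults so far: 4)
  step 8: ref 3 -> FAULT, evict 7, frames=[2,3] (faults so far: 5)
  step 9: ref 2 -> HIT, frames=[2,3] (faults so far: 5)
  step 10: ref 1 -> FAULT, evict 3, frames=[2,1] (faults so far: 6)
  step 11: ref 1 -> HIT, frames=[2,1] (faults so far: 6)
  step 12: ref 2 -> HIT, frames=[2,1] (faults so far: 6)
  step 13: ref 6 -> FAULT, evict 1, frames=[2,6] (faults so far: 7)
  step 14: ref 2 -> HIT, frames=[2,6] (faults so far: 7)
  LRU total faults: 7
--- Optimal ---
  step 0: ref 5 -> FAULT, frames=[5,-] (faults so far: 1)
  step 1: ref 1 -> FAULT, frames=[5,1] (faults so far: 2)
  step 2: ref 1 -> HIT, frames=[5,1] (faults so far: 2)
  step 3: ref 1 -> HIT, frames=[5,1] (faults so far: 2)
  step 4: ref 1 -> HIT, frames=[5,1] (faults so far: 2)
  step 5: ref 2 -> FAULT, evict 5, frames=[2,1] (faults so far: 3)
  step 6: ref 7 -> FAULT, evict 1, frames=[2,7] (faults so far: 4)
  step 7: ref 2 -> HIT, frames=[2,7] (faults so far: 4)
  step 8: ref 3 -> FAULT, evict 7, frames=[2,3] (faults so far: 5)
  step 9: ref 2 -> HIT, frames=[2,3] (faults so far: 5)
  step 10: ref 1 -> FAULT, evict 3, frames=[2,1] (faults so far: 6)
  step 11: ref 1 -> HIT, frames=[2,1] (faults so far: 6)
  step 12: ref 2 -> HIT, frames=[2,1] (faults so far: 6)
  step 13: ref 6 -> FAULT, evict 1, frames=[2,6] (faults so far: 7)
  step 14: ref 2 -> HIT, frames=[2,6] (faults so far: 7)
  Optimal total faults: 7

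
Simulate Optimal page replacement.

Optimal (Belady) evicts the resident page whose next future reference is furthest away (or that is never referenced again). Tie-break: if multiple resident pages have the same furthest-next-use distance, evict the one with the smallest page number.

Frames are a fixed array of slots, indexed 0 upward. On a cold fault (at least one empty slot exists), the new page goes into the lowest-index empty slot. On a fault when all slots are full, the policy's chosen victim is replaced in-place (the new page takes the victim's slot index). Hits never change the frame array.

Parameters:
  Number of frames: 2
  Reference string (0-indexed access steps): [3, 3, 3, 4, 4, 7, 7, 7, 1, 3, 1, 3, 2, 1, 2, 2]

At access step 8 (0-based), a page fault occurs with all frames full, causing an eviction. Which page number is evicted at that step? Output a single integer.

Answer: 7

Derivation:
Step 0: ref 3 -> FAULT, frames=[3,-]
Step 1: ref 3 -> HIT, frames=[3,-]
Step 2: ref 3 -> HIT, frames=[3,-]
Step 3: ref 4 -> FAULT, frames=[3,4]
Step 4: ref 4 -> HIT, frames=[3,4]
Step 5: ref 7 -> FAULT, evict 4, frames=[3,7]
Step 6: ref 7 -> HIT, frames=[3,7]
Step 7: ref 7 -> HIT, frames=[3,7]
Step 8: ref 1 -> FAULT, evict 7, frames=[3,1]
At step 8: evicted page 7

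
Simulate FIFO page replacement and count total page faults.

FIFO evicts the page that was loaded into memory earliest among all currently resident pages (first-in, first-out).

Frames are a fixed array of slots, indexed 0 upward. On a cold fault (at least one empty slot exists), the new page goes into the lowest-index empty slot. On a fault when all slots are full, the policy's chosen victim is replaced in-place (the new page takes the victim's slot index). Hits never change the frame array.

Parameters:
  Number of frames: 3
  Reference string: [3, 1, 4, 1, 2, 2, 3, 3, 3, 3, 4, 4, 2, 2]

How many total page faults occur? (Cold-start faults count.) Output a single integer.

Answer: 5

Derivation:
Step 0: ref 3 → FAULT, frames=[3,-,-]
Step 1: ref 1 → FAULT, frames=[3,1,-]
Step 2: ref 4 → FAULT, frames=[3,1,4]
Step 3: ref 1 → HIT, frames=[3,1,4]
Step 4: ref 2 → FAULT (evict 3), frames=[2,1,4]
Step 5: ref 2 → HIT, frames=[2,1,4]
Step 6: ref 3 → FAULT (evict 1), frames=[2,3,4]
Step 7: ref 3 → HIT, frames=[2,3,4]
Step 8: ref 3 → HIT, frames=[2,3,4]
Step 9: ref 3 → HIT, frames=[2,3,4]
Step 10: ref 4 → HIT, frames=[2,3,4]
Step 11: ref 4 → HIT, frames=[2,3,4]
Step 12: ref 2 → HIT, frames=[2,3,4]
Step 13: ref 2 → HIT, frames=[2,3,4]
Total faults: 5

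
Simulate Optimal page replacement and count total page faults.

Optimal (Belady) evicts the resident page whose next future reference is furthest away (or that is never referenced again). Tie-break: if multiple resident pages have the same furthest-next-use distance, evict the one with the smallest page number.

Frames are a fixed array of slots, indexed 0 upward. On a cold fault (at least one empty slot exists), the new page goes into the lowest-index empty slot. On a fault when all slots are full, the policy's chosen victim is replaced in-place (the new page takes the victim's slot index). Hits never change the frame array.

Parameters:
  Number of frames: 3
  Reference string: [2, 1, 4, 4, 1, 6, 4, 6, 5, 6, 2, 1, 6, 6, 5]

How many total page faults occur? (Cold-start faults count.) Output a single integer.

Answer: 6

Derivation:
Step 0: ref 2 → FAULT, frames=[2,-,-]
Step 1: ref 1 → FAULT, frames=[2,1,-]
Step 2: ref 4 → FAULT, frames=[2,1,4]
Step 3: ref 4 → HIT, frames=[2,1,4]
Step 4: ref 1 → HIT, frames=[2,1,4]
Step 5: ref 6 → FAULT (evict 1), frames=[2,6,4]
Step 6: ref 4 → HIT, frames=[2,6,4]
Step 7: ref 6 → HIT, frames=[2,6,4]
Step 8: ref 5 → FAULT (evict 4), frames=[2,6,5]
Step 9: ref 6 → HIT, frames=[2,6,5]
Step 10: ref 2 → HIT, frames=[2,6,5]
Step 11: ref 1 → FAULT (evict 2), frames=[1,6,5]
Step 12: ref 6 → HIT, frames=[1,6,5]
Step 13: ref 6 → HIT, frames=[1,6,5]
Step 14: ref 5 → HIT, frames=[1,6,5]
Total faults: 6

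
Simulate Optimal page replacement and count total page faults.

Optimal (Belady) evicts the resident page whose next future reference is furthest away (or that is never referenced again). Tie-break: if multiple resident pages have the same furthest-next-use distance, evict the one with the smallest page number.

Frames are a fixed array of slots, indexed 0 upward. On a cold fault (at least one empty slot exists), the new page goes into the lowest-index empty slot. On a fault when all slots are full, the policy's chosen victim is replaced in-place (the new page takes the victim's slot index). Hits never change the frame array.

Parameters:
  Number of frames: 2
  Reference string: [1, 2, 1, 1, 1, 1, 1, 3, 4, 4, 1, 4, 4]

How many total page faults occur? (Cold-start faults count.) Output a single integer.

Answer: 4

Derivation:
Step 0: ref 1 → FAULT, frames=[1,-]
Step 1: ref 2 → FAULT, frames=[1,2]
Step 2: ref 1 → HIT, frames=[1,2]
Step 3: ref 1 → HIT, frames=[1,2]
Step 4: ref 1 → HIT, frames=[1,2]
Step 5: ref 1 → HIT, frames=[1,2]
Step 6: ref 1 → HIT, frames=[1,2]
Step 7: ref 3 → FAULT (evict 2), frames=[1,3]
Step 8: ref 4 → FAULT (evict 3), frames=[1,4]
Step 9: ref 4 → HIT, frames=[1,4]
Step 10: ref 1 → HIT, frames=[1,4]
Step 11: ref 4 → HIT, frames=[1,4]
Step 12: ref 4 → HIT, frames=[1,4]
Total faults: 4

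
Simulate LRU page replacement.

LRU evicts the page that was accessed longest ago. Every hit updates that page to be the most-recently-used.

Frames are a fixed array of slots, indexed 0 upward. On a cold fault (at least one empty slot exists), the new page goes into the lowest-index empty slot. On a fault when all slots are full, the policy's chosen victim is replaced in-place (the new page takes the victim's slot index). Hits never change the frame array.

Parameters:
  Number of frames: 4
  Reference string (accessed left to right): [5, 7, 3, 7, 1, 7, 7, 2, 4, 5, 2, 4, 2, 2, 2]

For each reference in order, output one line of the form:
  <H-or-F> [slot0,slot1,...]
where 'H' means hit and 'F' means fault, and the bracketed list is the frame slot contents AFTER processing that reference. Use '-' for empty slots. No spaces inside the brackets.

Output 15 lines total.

F [5,-,-,-]
F [5,7,-,-]
F [5,7,3,-]
H [5,7,3,-]
F [5,7,3,1]
H [5,7,3,1]
H [5,7,3,1]
F [2,7,3,1]
F [2,7,4,1]
F [2,7,4,5]
H [2,7,4,5]
H [2,7,4,5]
H [2,7,4,5]
H [2,7,4,5]
H [2,7,4,5]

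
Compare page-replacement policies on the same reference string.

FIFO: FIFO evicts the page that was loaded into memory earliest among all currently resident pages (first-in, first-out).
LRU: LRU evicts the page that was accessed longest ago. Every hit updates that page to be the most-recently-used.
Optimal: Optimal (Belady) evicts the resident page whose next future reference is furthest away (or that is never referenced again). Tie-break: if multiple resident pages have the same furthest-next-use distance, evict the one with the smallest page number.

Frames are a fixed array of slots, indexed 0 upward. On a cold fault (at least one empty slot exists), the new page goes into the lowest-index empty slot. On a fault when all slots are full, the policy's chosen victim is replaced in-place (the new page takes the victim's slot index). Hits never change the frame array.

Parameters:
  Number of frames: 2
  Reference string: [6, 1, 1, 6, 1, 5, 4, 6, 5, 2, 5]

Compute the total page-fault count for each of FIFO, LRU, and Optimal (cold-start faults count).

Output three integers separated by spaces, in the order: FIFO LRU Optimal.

Answer: 7 7 6

Derivation:
--- FIFO ---
  step 0: ref 6 -> FAULT, frames=[6,-] (faults so far: 1)
  step 1: ref 1 -> FAULT, frames=[6,1] (faults so far: 2)
  step 2: ref 1 -> HIT, frames=[6,1] (faults so far: 2)
  step 3: ref 6 -> HIT, frames=[6,1] (faults so far: 2)
  step 4: ref 1 -> HIT, frames=[6,1] (faults so far: 2)
  step 5: ref 5 -> FAULT, evict 6, frames=[5,1] (faults so far: 3)
  step 6: ref 4 -> FAULT, evict 1, frames=[5,4] (faults so far: 4)
  step 7: ref 6 -> FAULT, evict 5, frames=[6,4] (faults so far: 5)
  step 8: ref 5 -> FAULT, evict 4, frames=[6,5] (faults so far: 6)
  step 9: ref 2 -> FAULT, evict 6, frames=[2,5] (faults so far: 7)
  step 10: ref 5 -> HIT, frames=[2,5] (faults so far: 7)
  FIFO total faults: 7
--- LRU ---
  step 0: ref 6 -> FAULT, frames=[6,-] (faults so far: 1)
  step 1: ref 1 -> FAULT, frames=[6,1] (faults so far: 2)
  step 2: ref 1 -> HIT, frames=[6,1] (faults so far: 2)
  step 3: ref 6 -> HIT, frames=[6,1] (faults so far: 2)
  step 4: ref 1 -> HIT, frames=[6,1] (faults so far: 2)
  step 5: ref 5 -> FAULT, evict 6, frames=[5,1] (faults so far: 3)
  step 6: ref 4 -> FAULT, evict 1, frames=[5,4] (faults so far: 4)
  step 7: ref 6 -> FAULT, evict 5, frames=[6,4] (faults so far: 5)
  step 8: ref 5 -> FAULT, evict 4, frames=[6,5] (faults so far: 6)
  step 9: ref 2 -> FAULT, evict 6, frames=[2,5] (faults so far: 7)
  step 10: ref 5 -> HIT, frames=[2,5] (faults so far: 7)
  LRU total faults: 7
--- Optimal ---
  step 0: ref 6 -> FAULT, frames=[6,-] (faults so far: 1)
  step 1: ref 1 -> FAULT, frames=[6,1] (faults so far: 2)
  step 2: ref 1 -> HIT, frames=[6,1] (faults so far: 2)
  step 3: ref 6 -> HIT, frames=[6,1] (faults so far: 2)
  step 4: ref 1 -> HIT, frames=[6,1] (faults so far: 2)
  step 5: ref 5 -> FAULT, evict 1, frames=[6,5] (faults so far: 3)
  step 6: ref 4 -> FAULT, evict 5, frames=[6,4] (faults so far: 4)
  step 7: ref 6 -> HIT, frames=[6,4] (faults so far: 4)
  step 8: ref 5 -> FAULT, evict 4, frames=[6,5] (faults so far: 5)
  step 9: ref 2 -> FAULT, evict 6, frames=[2,5] (faults so far: 6)
  step 10: ref 5 -> HIT, frames=[2,5] (faults so far: 6)
  Optimal total faults: 6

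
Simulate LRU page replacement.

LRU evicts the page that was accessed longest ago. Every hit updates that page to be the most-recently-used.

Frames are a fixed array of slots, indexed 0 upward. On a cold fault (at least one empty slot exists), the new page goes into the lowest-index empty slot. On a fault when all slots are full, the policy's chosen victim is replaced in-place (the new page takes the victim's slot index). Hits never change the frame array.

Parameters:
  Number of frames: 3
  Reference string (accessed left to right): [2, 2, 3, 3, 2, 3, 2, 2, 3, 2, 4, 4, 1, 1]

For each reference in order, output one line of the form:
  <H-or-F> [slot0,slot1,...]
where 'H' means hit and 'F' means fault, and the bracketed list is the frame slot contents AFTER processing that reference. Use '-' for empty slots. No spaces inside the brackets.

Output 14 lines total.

F [2,-,-]
H [2,-,-]
F [2,3,-]
H [2,3,-]
H [2,3,-]
H [2,3,-]
H [2,3,-]
H [2,3,-]
H [2,3,-]
H [2,3,-]
F [2,3,4]
H [2,3,4]
F [2,1,4]
H [2,1,4]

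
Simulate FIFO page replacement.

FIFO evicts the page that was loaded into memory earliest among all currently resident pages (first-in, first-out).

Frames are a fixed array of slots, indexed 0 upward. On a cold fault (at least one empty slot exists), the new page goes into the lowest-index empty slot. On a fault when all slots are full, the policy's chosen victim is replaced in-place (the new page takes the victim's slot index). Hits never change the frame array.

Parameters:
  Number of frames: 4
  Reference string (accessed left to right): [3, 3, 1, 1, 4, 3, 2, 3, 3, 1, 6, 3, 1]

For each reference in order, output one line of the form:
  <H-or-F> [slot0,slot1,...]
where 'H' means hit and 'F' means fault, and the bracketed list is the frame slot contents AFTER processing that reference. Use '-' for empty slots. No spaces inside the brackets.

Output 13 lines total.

F [3,-,-,-]
H [3,-,-,-]
F [3,1,-,-]
H [3,1,-,-]
F [3,1,4,-]
H [3,1,4,-]
F [3,1,4,2]
H [3,1,4,2]
H [3,1,4,2]
H [3,1,4,2]
F [6,1,4,2]
F [6,3,4,2]
F [6,3,1,2]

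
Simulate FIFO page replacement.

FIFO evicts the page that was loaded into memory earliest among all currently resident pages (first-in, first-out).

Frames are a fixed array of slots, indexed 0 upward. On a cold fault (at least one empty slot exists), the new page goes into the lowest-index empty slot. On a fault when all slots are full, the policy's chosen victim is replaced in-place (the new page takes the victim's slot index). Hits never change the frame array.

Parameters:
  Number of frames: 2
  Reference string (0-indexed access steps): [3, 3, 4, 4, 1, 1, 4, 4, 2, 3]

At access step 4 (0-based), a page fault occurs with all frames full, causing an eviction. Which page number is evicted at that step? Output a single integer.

Answer: 3

Derivation:
Step 0: ref 3 -> FAULT, frames=[3,-]
Step 1: ref 3 -> HIT, frames=[3,-]
Step 2: ref 4 -> FAULT, frames=[3,4]
Step 3: ref 4 -> HIT, frames=[3,4]
Step 4: ref 1 -> FAULT, evict 3, frames=[1,4]
At step 4: evicted page 3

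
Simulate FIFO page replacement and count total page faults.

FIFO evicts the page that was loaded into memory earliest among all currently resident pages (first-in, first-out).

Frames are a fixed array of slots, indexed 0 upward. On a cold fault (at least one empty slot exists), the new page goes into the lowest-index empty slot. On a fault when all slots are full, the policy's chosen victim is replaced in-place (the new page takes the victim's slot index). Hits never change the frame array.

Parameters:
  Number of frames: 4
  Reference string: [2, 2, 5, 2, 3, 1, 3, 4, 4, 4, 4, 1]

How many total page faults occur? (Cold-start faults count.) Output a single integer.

Step 0: ref 2 → FAULT, frames=[2,-,-,-]
Step 1: ref 2 → HIT, frames=[2,-,-,-]
Step 2: ref 5 → FAULT, frames=[2,5,-,-]
Step 3: ref 2 → HIT, frames=[2,5,-,-]
Step 4: ref 3 → FAULT, frames=[2,5,3,-]
Step 5: ref 1 → FAULT, frames=[2,5,3,1]
Step 6: ref 3 → HIT, frames=[2,5,3,1]
Step 7: ref 4 → FAULT (evict 2), frames=[4,5,3,1]
Step 8: ref 4 → HIT, frames=[4,5,3,1]
Step 9: ref 4 → HIT, frames=[4,5,3,1]
Step 10: ref 4 → HIT, frames=[4,5,3,1]
Step 11: ref 1 → HIT, frames=[4,5,3,1]
Total faults: 5

Answer: 5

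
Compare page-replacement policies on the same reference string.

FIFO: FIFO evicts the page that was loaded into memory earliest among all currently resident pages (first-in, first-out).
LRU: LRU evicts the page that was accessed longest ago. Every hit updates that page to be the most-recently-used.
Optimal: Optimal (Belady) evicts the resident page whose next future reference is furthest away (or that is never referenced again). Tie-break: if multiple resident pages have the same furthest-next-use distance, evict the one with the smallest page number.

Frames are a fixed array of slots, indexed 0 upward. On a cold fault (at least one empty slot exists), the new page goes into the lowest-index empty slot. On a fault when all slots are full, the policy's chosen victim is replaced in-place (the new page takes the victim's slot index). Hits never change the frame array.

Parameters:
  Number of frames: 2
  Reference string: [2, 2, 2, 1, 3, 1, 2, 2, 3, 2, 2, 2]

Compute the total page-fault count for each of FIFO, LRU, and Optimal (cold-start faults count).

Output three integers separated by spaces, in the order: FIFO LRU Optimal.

--- FIFO ---
  step 0: ref 2 -> FAULT, frames=[2,-] (faults so far: 1)
  step 1: ref 2 -> HIT, frames=[2,-] (faults so far: 1)
  step 2: ref 2 -> HIT, frames=[2,-] (faults so far: 1)
  step 3: ref 1 -> FAULT, frames=[2,1] (faults so far: 2)
  step 4: ref 3 -> FAULT, evict 2, frames=[3,1] (faults so far: 3)
  step 5: ref 1 -> HIT, frames=[3,1] (faults so far: 3)
  step 6: ref 2 -> FAULT, evict 1, frames=[3,2] (faults so far: 4)
  step 7: ref 2 -> HIT, frames=[3,2] (faults so far: 4)
  step 8: ref 3 -> HIT, frames=[3,2] (faults so far: 4)
  step 9: ref 2 -> HIT, frames=[3,2] (faults so far: 4)
  step 10: ref 2 -> HIT, frames=[3,2] (faults so far: 4)
  step 11: ref 2 -> HIT, frames=[3,2] (faults so far: 4)
  FIFO total faults: 4
--- LRU ---
  step 0: ref 2 -> FAULT, frames=[2,-] (faults so far: 1)
  step 1: ref 2 -> HIT, frames=[2,-] (faults so far: 1)
  step 2: ref 2 -> HIT, frames=[2,-] (faults so far: 1)
  step 3: ref 1 -> FAULT, frames=[2,1] (faults so far: 2)
  step 4: ref 3 -> FAULT, evict 2, frames=[3,1] (faults so far: 3)
  step 5: ref 1 -> HIT, frames=[3,1] (faults so far: 3)
  step 6: ref 2 -> FAULT, evict 3, frames=[2,1] (faults so far: 4)
  step 7: ref 2 -> HIT, frames=[2,1] (faults so far: 4)
  step 8: ref 3 -> FAULT, evict 1, frames=[2,3] (faults so far: 5)
  step 9: ref 2 -> HIT, frames=[2,3] (faults so far: 5)
  step 10: ref 2 -> HIT, frames=[2,3] (faults so far: 5)
  step 11: ref 2 -> HIT, frames=[2,3] (faults so far: 5)
  LRU total faults: 5
--- Optimal ---
  step 0: ref 2 -> FAULT, frames=[2,-] (faults so far: 1)
  step 1: ref 2 -> HIT, frames=[2,-] (faults so far: 1)
  step 2: ref 2 -> HIT, frames=[2,-] (faults so far: 1)
  step 3: ref 1 -> FAULT, frames=[2,1] (faults so far: 2)
  step 4: ref 3 -> FAULT, evict 2, frames=[3,1] (faults so far: 3)
  step 5: ref 1 -> HIT, frames=[3,1] (faults so far: 3)
  step 6: ref 2 -> FAULT, evict 1, frames=[3,2] (faults so far: 4)
  step 7: ref 2 -> HIT, frames=[3,2] (faults so far: 4)
  step 8: ref 3 -> HIT, frames=[3,2] (faults so far: 4)
  step 9: ref 2 -> HIT, frames=[3,2] (faults so far: 4)
  step 10: ref 2 -> HIT, frames=[3,2] (faults so far: 4)
  step 11: ref 2 -> HIT, frames=[3,2] (faults so far: 4)
  Optimal total faults: 4

Answer: 4 5 4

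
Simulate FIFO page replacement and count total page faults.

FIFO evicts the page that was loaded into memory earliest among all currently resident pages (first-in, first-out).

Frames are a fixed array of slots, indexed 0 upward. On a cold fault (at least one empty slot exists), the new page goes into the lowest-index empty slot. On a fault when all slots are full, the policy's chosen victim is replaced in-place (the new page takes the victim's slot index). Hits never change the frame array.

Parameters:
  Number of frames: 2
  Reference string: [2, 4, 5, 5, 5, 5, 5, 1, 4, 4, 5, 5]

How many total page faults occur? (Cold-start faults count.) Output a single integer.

Answer: 6

Derivation:
Step 0: ref 2 → FAULT, frames=[2,-]
Step 1: ref 4 → FAULT, frames=[2,4]
Step 2: ref 5 → FAULT (evict 2), frames=[5,4]
Step 3: ref 5 → HIT, frames=[5,4]
Step 4: ref 5 → HIT, frames=[5,4]
Step 5: ref 5 → HIT, frames=[5,4]
Step 6: ref 5 → HIT, frames=[5,4]
Step 7: ref 1 → FAULT (evict 4), frames=[5,1]
Step 8: ref 4 → FAULT (evict 5), frames=[4,1]
Step 9: ref 4 → HIT, frames=[4,1]
Step 10: ref 5 → FAULT (evict 1), frames=[4,5]
Step 11: ref 5 → HIT, frames=[4,5]
Total faults: 6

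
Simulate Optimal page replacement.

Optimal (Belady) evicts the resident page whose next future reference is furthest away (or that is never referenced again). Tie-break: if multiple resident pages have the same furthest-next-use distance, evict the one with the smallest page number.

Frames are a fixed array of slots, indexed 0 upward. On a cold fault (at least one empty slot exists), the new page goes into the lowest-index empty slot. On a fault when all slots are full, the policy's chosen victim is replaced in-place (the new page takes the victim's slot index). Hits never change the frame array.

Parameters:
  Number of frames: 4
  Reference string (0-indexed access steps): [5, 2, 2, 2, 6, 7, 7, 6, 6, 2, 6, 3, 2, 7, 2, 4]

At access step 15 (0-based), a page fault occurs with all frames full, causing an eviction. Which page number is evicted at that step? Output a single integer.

Answer: 2

Derivation:
Step 0: ref 5 -> FAULT, frames=[5,-,-,-]
Step 1: ref 2 -> FAULT, frames=[5,2,-,-]
Step 2: ref 2 -> HIT, frames=[5,2,-,-]
Step 3: ref 2 -> HIT, frames=[5,2,-,-]
Step 4: ref 6 -> FAULT, frames=[5,2,6,-]
Step 5: ref 7 -> FAULT, frames=[5,2,6,7]
Step 6: ref 7 -> HIT, frames=[5,2,6,7]
Step 7: ref 6 -> HIT, frames=[5,2,6,7]
Step 8: ref 6 -> HIT, frames=[5,2,6,7]
Step 9: ref 2 -> HIT, frames=[5,2,6,7]
Step 10: ref 6 -> HIT, frames=[5,2,6,7]
Step 11: ref 3 -> FAULT, evict 5, frames=[3,2,6,7]
Step 12: ref 2 -> HIT, frames=[3,2,6,7]
Step 13: ref 7 -> HIT, frames=[3,2,6,7]
Step 14: ref 2 -> HIT, frames=[3,2,6,7]
Step 15: ref 4 -> FAULT, evict 2, frames=[3,4,6,7]
At step 15: evicted page 2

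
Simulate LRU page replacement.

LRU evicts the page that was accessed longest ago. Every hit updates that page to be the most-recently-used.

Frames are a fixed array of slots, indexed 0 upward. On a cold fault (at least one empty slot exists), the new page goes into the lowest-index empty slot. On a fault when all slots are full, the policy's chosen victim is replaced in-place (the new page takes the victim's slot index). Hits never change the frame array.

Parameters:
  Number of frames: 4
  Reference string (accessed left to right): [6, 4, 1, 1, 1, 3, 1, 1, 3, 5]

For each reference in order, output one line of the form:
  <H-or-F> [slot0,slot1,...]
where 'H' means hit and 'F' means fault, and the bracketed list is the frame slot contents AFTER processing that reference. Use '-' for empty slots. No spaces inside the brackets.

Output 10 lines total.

F [6,-,-,-]
F [6,4,-,-]
F [6,4,1,-]
H [6,4,1,-]
H [6,4,1,-]
F [6,4,1,3]
H [6,4,1,3]
H [6,4,1,3]
H [6,4,1,3]
F [5,4,1,3]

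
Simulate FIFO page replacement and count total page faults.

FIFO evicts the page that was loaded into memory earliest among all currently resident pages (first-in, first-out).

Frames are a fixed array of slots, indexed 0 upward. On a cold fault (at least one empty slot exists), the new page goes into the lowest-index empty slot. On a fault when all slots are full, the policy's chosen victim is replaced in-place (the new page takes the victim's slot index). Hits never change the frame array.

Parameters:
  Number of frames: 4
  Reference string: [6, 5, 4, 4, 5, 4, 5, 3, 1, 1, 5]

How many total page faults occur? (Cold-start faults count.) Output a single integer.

Step 0: ref 6 → FAULT, frames=[6,-,-,-]
Step 1: ref 5 → FAULT, frames=[6,5,-,-]
Step 2: ref 4 → FAULT, frames=[6,5,4,-]
Step 3: ref 4 → HIT, frames=[6,5,4,-]
Step 4: ref 5 → HIT, frames=[6,5,4,-]
Step 5: ref 4 → HIT, frames=[6,5,4,-]
Step 6: ref 5 → HIT, frames=[6,5,4,-]
Step 7: ref 3 → FAULT, frames=[6,5,4,3]
Step 8: ref 1 → FAULT (evict 6), frames=[1,5,4,3]
Step 9: ref 1 → HIT, frames=[1,5,4,3]
Step 10: ref 5 → HIT, frames=[1,5,4,3]
Total faults: 5

Answer: 5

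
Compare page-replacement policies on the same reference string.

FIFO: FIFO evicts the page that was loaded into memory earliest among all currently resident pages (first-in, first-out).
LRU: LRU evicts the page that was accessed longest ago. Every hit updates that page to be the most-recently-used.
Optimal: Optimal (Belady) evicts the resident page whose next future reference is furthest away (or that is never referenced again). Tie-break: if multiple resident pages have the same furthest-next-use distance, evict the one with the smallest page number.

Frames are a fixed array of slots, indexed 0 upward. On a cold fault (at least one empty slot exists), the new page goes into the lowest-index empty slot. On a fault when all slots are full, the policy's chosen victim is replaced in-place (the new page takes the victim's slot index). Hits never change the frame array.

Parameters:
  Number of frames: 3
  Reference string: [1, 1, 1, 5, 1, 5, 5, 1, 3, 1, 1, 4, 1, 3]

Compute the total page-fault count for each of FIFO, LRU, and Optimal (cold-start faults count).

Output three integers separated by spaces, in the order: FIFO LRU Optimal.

Answer: 5 4 4

Derivation:
--- FIFO ---
  step 0: ref 1 -> FAULT, frames=[1,-,-] (faults so far: 1)
  step 1: ref 1 -> HIT, frames=[1,-,-] (faults so far: 1)
  step 2: ref 1 -> HIT, frames=[1,-,-] (faults so far: 1)
  step 3: ref 5 -> FAULT, frames=[1,5,-] (faults so far: 2)
  step 4: ref 1 -> HIT, frames=[1,5,-] (faults so far: 2)
  step 5: ref 5 -> HIT, frames=[1,5,-] (faults so far: 2)
  step 6: ref 5 -> HIT, frames=[1,5,-] (faults so far: 2)
  step 7: ref 1 -> HIT, frames=[1,5,-] (faults so far: 2)
  step 8: ref 3 -> FAULT, frames=[1,5,3] (faults so far: 3)
  step 9: ref 1 -> HIT, frames=[1,5,3] (faults so far: 3)
  step 10: ref 1 -> HIT, frames=[1,5,3] (faults so far: 3)
  step 11: ref 4 -> FAULT, evict 1, frames=[4,5,3] (faults so far: 4)
  step 12: ref 1 -> FAULT, evict 5, frames=[4,1,3] (faults so far: 5)
  step 13: ref 3 -> HIT, frames=[4,1,3] (faults so far: 5)
  FIFO total faults: 5
--- LRU ---
  step 0: ref 1 -> FAULT, frames=[1,-,-] (faults so far: 1)
  step 1: ref 1 -> HIT, frames=[1,-,-] (faults so far: 1)
  step 2: ref 1 -> HIT, frames=[1,-,-] (faults so far: 1)
  step 3: ref 5 -> FAULT, frames=[1,5,-] (faults so far: 2)
  step 4: ref 1 -> HIT, frames=[1,5,-] (faults so far: 2)
  step 5: ref 5 -> HIT, frames=[1,5,-] (faults so far: 2)
  step 6: ref 5 -> HIT, frames=[1,5,-] (faults so far: 2)
  step 7: ref 1 -> HIT, frames=[1,5,-] (faults so far: 2)
  step 8: ref 3 -> FAULT, frames=[1,5,3] (faults so far: 3)
  step 9: ref 1 -> HIT, frames=[1,5,3] (faults so far: 3)
  step 10: ref 1 -> HIT, frames=[1,5,3] (faults so far: 3)
  step 11: ref 4 -> FAULT, evict 5, frames=[1,4,3] (faults so far: 4)
  step 12: ref 1 -> HIT, frames=[1,4,3] (faults so far: 4)
  step 13: ref 3 -> HIT, frames=[1,4,3] (faults so far: 4)
  LRU total faults: 4
--- Optimal ---
  step 0: ref 1 -> FAULT, frames=[1,-,-] (faults so far: 1)
  step 1: ref 1 -> HIT, frames=[1,-,-] (faults so far: 1)
  step 2: ref 1 -> HIT, frames=[1,-,-] (faults so far: 1)
  step 3: ref 5 -> FAULT, frames=[1,5,-] (faults so far: 2)
  step 4: ref 1 -> HIT, frames=[1,5,-] (faults so far: 2)
  step 5: ref 5 -> HIT, frames=[1,5,-] (faults so far: 2)
  step 6: ref 5 -> HIT, frames=[1,5,-] (faults so far: 2)
  step 7: ref 1 -> HIT, frames=[1,5,-] (faults so far: 2)
  step 8: ref 3 -> FAULT, frames=[1,5,3] (faults so far: 3)
  step 9: ref 1 -> HIT, frames=[1,5,3] (faults so far: 3)
  step 10: ref 1 -> HIT, frames=[1,5,3] (faults so far: 3)
  step 11: ref 4 -> FAULT, evict 5, frames=[1,4,3] (faults so far: 4)
  step 12: ref 1 -> HIT, frames=[1,4,3] (faults so far: 4)
  step 13: ref 3 -> HIT, frames=[1,4,3] (faults so far: 4)
  Optimal total faults: 4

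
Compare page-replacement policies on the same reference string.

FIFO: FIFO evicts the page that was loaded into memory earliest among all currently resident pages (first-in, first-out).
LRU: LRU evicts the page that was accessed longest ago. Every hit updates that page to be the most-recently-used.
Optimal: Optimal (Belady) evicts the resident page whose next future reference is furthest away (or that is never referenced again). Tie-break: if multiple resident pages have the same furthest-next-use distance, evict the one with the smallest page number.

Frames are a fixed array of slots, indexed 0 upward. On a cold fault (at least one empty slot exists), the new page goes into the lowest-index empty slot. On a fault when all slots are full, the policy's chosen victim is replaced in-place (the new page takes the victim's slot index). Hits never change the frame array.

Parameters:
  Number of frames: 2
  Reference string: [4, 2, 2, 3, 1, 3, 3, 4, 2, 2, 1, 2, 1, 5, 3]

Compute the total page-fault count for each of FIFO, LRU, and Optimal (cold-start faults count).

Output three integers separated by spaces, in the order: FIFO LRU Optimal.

--- FIFO ---
  step 0: ref 4 -> FAULT, frames=[4,-] (faults so far: 1)
  step 1: ref 2 -> FAULT, frames=[4,2] (faults so far: 2)
  step 2: ref 2 -> HIT, frames=[4,2] (faults so far: 2)
  step 3: ref 3 -> FAULT, evict 4, frames=[3,2] (faults so far: 3)
  step 4: ref 1 -> FAULT, evict 2, frames=[3,1] (faults so far: 4)
  step 5: ref 3 -> HIT, frames=[3,1] (faults so far: 4)
  step 6: ref 3 -> HIT, frames=[3,1] (faults so far: 4)
  step 7: ref 4 -> FAULT, evict 3, frames=[4,1] (faults so far: 5)
  step 8: ref 2 -> FAULT, evict 1, frames=[4,2] (faults so far: 6)
  step 9: ref 2 -> HIT, frames=[4,2] (faults so far: 6)
  step 10: ref 1 -> FAULT, evict 4, frames=[1,2] (faults so far: 7)
  step 11: ref 2 -> HIT, frames=[1,2] (faults so far: 7)
  step 12: ref 1 -> HIT, frames=[1,2] (faults so far: 7)
  step 13: ref 5 -> FAULT, evict 2, frames=[1,5] (faults so far: 8)
  step 14: ref 3 -> FAULT, evict 1, frames=[3,5] (faults so far: 9)
  FIFO total faults: 9
--- LRU ---
  step 0: ref 4 -> FAULT, frames=[4,-] (faults so far: 1)
  step 1: ref 2 -> FAULT, frames=[4,2] (faults so far: 2)
  step 2: ref 2 -> HIT, frames=[4,2] (faults so far: 2)
  step 3: ref 3 -> FAULT, evict 4, frames=[3,2] (faults so far: 3)
  step 4: ref 1 -> FAULT, evict 2, frames=[3,1] (faults so far: 4)
  step 5: ref 3 -> HIT, frames=[3,1] (faults so far: 4)
  step 6: ref 3 -> HIT, frames=[3,1] (faults so far: 4)
  step 7: ref 4 -> FAULT, evict 1, frames=[3,4] (faults so far: 5)
  step 8: ref 2 -> FAULT, evict 3, frames=[2,4] (faults so far: 6)
  step 9: ref 2 -> HIT, frames=[2,4] (faults so far: 6)
  step 10: ref 1 -> FAULT, evict 4, frames=[2,1] (faults so far: 7)
  step 11: ref 2 -> HIT, frames=[2,1] (faults so far: 7)
  step 12: ref 1 -> HIT, frames=[2,1] (faults so far: 7)
  step 13: ref 5 -> FAULT, evict 2, frames=[5,1] (faults so far: 8)
  step 14: ref 3 -> FAULT, evict 1, frames=[5,3] (faults so far: 9)
  LRU total faults: 9
--- Optimal ---
  step 0: ref 4 -> FAULT, frames=[4,-] (faults so far: 1)
  step 1: ref 2 -> FAULT, frames=[4,2] (faults so far: 2)
  step 2: ref 2 -> HIT, frames=[4,2] (faults so far: 2)
  step 3: ref 3 -> FAULT, evict 2, frames=[4,3] (faults so far: 3)
  step 4: ref 1 -> FAULT, evict 4, frames=[1,3] (faults so far: 4)
  step 5: ref 3 -> HIT, frames=[1,3] (faults so far: 4)
  step 6: ref 3 -> HIT, frames=[1,3] (faults so far: 4)
  step 7: ref 4 -> FAULT, evict 3, frames=[1,4] (faults so far: 5)
  step 8: ref 2 -> FAULT, evict 4, frames=[1,2] (faults so far: 6)
  step 9: ref 2 -> HIT, frames=[1,2] (faults so far: 6)
  step 10: ref 1 -> HIT, frames=[1,2] (faults so far: 6)
  step 11: ref 2 -> HIT, frames=[1,2] (faults so far: 6)
  step 12: ref 1 -> HIT, frames=[1,2] (faults so far: 6)
  step 13: ref 5 -> FAULT, evict 1, frames=[5,2] (faults so far: 7)
  step 14: ref 3 -> FAULT, evict 2, frames=[5,3] (faults so far: 8)
  Optimal total faults: 8

Answer: 9 9 8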